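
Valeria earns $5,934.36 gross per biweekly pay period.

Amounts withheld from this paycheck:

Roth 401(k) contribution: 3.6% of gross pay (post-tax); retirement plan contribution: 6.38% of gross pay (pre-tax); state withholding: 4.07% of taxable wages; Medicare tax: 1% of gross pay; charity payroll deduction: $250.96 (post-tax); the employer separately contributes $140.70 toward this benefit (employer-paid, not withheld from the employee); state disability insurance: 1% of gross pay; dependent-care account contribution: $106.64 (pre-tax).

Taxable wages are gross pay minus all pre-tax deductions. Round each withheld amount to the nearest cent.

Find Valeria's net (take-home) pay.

$4,644.05

Dependent-care account contribution: $106.64
Retirement plan contribution: $5,934.36 × 0.0638 = $378.61
Pre-tax total = $106.64 + $378.61 = $485.25
Taxable wages = $5,934.36 − $485.25 = $5,449.11
State withholding: $5,449.11 × 0.0407 = $221.78
Medicare tax: $5,934.36 × 0.01 = $59.34
State disability insurance: $5,934.36 × 0.01 = $59.34
Roth 401(k) contribution: $5,934.36 × 0.036 = $213.64
Charity payroll deduction: $250.96
(Employer's $140.70 toward charity payroll deduction is not withheld from the employee.)
Total deductions = $106.64 + $378.61 + $221.78 + $59.34 + $59.34 + $213.64 + $250.96 = $1,290.31
Net pay = $5,934.36 − $1,290.31 = $4,644.05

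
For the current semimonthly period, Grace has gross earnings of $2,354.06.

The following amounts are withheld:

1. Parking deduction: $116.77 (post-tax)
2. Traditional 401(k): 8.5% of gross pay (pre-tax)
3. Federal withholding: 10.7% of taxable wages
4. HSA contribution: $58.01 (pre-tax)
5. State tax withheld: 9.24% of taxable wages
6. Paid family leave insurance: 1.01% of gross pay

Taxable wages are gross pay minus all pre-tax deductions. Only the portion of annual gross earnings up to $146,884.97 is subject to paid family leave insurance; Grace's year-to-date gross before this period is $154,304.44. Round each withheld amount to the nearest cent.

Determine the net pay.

$1,561.24

Traditional 401(k): $2,354.06 × 0.085 = $200.10
HSA contribution: $58.01
Pre-tax total = $200.10 + $58.01 = $258.11
Taxable wages = $2,354.06 − $258.11 = $2,095.95
State tax withheld: $2,095.95 × 0.0924 = $193.67
Federal withholding: $2,095.95 × 0.107 = $224.27
Paid family leave insurance: annual cap $146,884.97 already reached (YTD $154,304.44), so $0.00
Parking deduction: $116.77
Total deductions = $200.10 + $58.01 + $193.67 + $224.27 + $0.00 + $116.77 = $792.82
Net pay = $2,354.06 − $792.82 = $1,561.24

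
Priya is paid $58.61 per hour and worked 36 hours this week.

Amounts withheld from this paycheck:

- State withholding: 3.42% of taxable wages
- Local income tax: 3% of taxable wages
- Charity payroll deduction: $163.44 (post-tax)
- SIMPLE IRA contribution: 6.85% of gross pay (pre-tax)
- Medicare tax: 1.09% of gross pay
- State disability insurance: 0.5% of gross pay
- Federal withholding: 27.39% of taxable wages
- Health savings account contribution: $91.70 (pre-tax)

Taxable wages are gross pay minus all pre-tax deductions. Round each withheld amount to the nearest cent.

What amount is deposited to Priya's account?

$1,043.24

Gross pay: 36 × $58.61 = $2,109.96
Health savings account contribution: $91.70
SIMPLE IRA contribution: $2,109.96 × 0.0685 = $144.53
Pre-tax total = $91.70 + $144.53 = $236.23
Taxable wages = $2,109.96 − $236.23 = $1,873.73
Local income tax: $1,873.73 × 0.03 = $56.21
State withholding: $1,873.73 × 0.0342 = $64.08
Federal withholding: $1,873.73 × 0.2739 = $513.21
Medicare tax: $2,109.96 × 0.0109 = $23.00
State disability insurance: $2,109.96 × 0.005 = $10.55
Charity payroll deduction: $163.44
Total deductions = $91.70 + $144.53 + $56.21 + $64.08 + $513.21 + $23.00 + $10.55 + $163.44 = $1,066.72
Net pay = $2,109.96 − $1,066.72 = $1,043.24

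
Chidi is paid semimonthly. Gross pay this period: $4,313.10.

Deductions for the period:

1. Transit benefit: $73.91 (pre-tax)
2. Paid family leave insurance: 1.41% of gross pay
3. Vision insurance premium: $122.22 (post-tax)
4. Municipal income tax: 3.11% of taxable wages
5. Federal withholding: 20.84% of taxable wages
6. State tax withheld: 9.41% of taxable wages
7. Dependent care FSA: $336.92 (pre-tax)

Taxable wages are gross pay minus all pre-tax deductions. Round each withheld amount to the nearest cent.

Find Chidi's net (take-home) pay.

$2,417.45

Transit benefit: $73.91
Dependent care FSA: $336.92
Pre-tax total = $73.91 + $336.92 = $410.83
Taxable wages = $4,313.10 − $410.83 = $3,902.27
State tax withheld: $3,902.27 × 0.0941 = $367.20
Federal withholding: $3,902.27 × 0.2084 = $813.23
Municipal income tax: $3,902.27 × 0.0311 = $121.36
Paid family leave insurance: $4,313.10 × 0.0141 = $60.81
Vision insurance premium: $122.22
Total deductions = $73.91 + $336.92 + $367.20 + $813.23 + $121.36 + $60.81 + $122.22 = $1,895.65
Net pay = $4,313.10 − $1,895.65 = $2,417.45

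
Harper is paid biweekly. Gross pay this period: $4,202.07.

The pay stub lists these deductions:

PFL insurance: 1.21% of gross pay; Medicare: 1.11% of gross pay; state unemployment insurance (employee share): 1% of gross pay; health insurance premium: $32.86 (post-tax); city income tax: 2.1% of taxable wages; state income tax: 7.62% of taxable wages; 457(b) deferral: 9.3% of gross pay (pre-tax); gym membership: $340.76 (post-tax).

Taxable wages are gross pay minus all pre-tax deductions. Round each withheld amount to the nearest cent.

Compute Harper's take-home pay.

457(b) deferral: $4,202.07 × 0.093 = $390.79
Taxable wages = $4,202.07 − $390.79 = $3,811.28
State income tax: $3,811.28 × 0.0762 = $290.42
City income tax: $3,811.28 × 0.021 = $80.04
Medicare: $4,202.07 × 0.0111 = $46.64
PFL insurance: $4,202.07 × 0.0121 = $50.85
State unemployment insurance (employee share): $4,202.07 × 0.01 = $42.02
Gym membership: $340.76
Health insurance premium: $32.86
Total deductions = $390.79 + $290.42 + $80.04 + $46.64 + $50.85 + $42.02 + $340.76 + $32.86 = $1,274.38
Net pay = $4,202.07 − $1,274.38 = $2,927.69

$2,927.69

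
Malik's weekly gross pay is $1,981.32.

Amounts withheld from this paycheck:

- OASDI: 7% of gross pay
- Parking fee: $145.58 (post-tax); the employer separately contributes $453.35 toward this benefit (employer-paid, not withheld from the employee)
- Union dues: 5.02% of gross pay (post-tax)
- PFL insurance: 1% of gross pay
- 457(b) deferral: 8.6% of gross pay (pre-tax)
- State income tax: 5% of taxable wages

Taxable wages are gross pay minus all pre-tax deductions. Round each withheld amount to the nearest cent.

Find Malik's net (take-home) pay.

$1,316.84

457(b) deferral: $1,981.32 × 0.086 = $170.39
Taxable wages = $1,981.32 − $170.39 = $1,810.93
State income tax: $1,810.93 × 0.05 = $90.55
PFL insurance: $1,981.32 × 0.01 = $19.81
OASDI: $1,981.32 × 0.07 = $138.69
Union dues: $1,981.32 × 0.0502 = $99.46
Parking fee: $145.58
(Employer's $453.35 toward parking fee is not withheld from the employee.)
Total deductions = $170.39 + $90.55 + $19.81 + $138.69 + $99.46 + $145.58 = $664.48
Net pay = $1,981.32 − $664.48 = $1,316.84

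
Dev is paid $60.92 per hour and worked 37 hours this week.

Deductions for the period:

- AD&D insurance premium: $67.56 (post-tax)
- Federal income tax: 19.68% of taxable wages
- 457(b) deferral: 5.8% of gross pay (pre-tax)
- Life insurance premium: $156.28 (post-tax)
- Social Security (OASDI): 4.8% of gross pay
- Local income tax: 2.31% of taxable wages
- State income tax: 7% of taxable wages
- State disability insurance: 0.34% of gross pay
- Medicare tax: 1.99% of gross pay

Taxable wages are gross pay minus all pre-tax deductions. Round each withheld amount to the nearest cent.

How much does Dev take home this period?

Gross pay: 37 × $60.92 = $2254.04
457(b) deferral: $2254.04 × 0.058 = $130.73
Taxable wages = $2254.04 − $130.73 = $2123.31
State income tax: $2123.31 × 0.07 = $148.63
Federal income tax: $2123.31 × 0.1968 = $417.87
Local income tax: $2123.31 × 0.0231 = $49.05
Medicare tax: $2254.04 × 0.0199 = $44.86
Social Security (OASDI): $2254.04 × 0.048 = $108.19
State disability insurance: $2254.04 × 0.0034 = $7.66
Life insurance premium: $156.28
AD&D insurance premium: $67.56
Total deductions = $130.73 + $148.63 + $417.87 + $49.05 + $44.86 + $108.19 + $7.66 + $156.28 + $67.56 = $1130.83
Net pay = $2254.04 − $1130.83 = $1123.21

$1123.21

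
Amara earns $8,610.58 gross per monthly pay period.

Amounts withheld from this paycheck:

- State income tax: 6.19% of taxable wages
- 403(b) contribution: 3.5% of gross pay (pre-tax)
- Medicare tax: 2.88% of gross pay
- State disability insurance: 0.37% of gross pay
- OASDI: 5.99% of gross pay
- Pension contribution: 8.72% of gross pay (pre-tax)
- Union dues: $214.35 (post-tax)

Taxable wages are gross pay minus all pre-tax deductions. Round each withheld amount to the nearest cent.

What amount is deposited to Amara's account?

$6,080.55

Pension contribution: $8,610.58 × 0.0872 = $750.84
403(b) contribution: $8,610.58 × 0.035 = $301.37
Pre-tax total = $750.84 + $301.37 = $1,052.21
Taxable wages = $8,610.58 − $1,052.21 = $7,558.37
State income tax: $7,558.37 × 0.0619 = $467.86
OASDI: $8,610.58 × 0.0599 = $515.77
State disability insurance: $8,610.58 × 0.0037 = $31.86
Medicare tax: $8,610.58 × 0.0288 = $247.98
Union dues: $214.35
Total deductions = $750.84 + $301.37 + $467.86 + $515.77 + $31.86 + $247.98 + $214.35 = $2,530.03
Net pay = $8,610.58 − $2,530.03 = $6,080.55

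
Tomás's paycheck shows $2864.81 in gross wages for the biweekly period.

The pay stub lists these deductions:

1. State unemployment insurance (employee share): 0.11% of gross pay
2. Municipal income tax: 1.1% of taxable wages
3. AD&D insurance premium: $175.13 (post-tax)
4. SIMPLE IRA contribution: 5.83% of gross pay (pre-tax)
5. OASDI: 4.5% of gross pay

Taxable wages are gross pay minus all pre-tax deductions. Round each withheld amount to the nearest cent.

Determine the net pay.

$2360.91

SIMPLE IRA contribution: $2864.81 × 0.0583 = $167.02
Taxable wages = $2864.81 − $167.02 = $2697.79
Municipal income tax: $2697.79 × 0.011 = $29.68
State unemployment insurance (employee share): $2864.81 × 0.0011 = $3.15
OASDI: $2864.81 × 0.045 = $128.92
AD&D insurance premium: $175.13
Total deductions = $167.02 + $29.68 + $3.15 + $128.92 + $175.13 = $503.90
Net pay = $2864.81 − $503.90 = $2360.91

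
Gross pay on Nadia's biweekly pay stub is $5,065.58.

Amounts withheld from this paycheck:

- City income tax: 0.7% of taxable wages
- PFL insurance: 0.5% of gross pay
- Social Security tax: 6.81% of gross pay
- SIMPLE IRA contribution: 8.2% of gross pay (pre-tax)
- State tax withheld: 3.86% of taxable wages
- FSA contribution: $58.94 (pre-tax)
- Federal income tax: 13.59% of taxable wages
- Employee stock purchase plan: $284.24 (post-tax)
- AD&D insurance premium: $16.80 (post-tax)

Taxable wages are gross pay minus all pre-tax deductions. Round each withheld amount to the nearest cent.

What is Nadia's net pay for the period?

FSA contribution: $58.94
SIMPLE IRA contribution: $5,065.58 × 0.082 = $415.38
Pre-tax total = $58.94 + $415.38 = $474.32
Taxable wages = $5,065.58 − $474.32 = $4,591.26
City income tax: $4,591.26 × 0.007 = $32.14
State tax withheld: $4,591.26 × 0.0386 = $177.22
Federal income tax: $4,591.26 × 0.1359 = $623.95
PFL insurance: $5,065.58 × 0.005 = $25.33
Social Security tax: $5,065.58 × 0.0681 = $344.97
AD&D insurance premium: $16.80
Employee stock purchase plan: $284.24
Total deductions = $58.94 + $415.38 + $32.14 + $177.22 + $623.95 + $25.33 + $344.97 + $16.80 + $284.24 = $1,978.97
Net pay = $5,065.58 − $1,978.97 = $3,086.61

$3,086.61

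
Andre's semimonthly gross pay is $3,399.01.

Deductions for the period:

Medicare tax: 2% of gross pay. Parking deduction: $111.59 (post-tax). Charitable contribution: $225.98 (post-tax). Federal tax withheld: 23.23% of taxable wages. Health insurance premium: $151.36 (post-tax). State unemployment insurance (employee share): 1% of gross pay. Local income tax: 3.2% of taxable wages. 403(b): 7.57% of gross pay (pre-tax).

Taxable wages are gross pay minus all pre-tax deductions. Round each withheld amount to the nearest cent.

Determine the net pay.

403(b): $3,399.01 × 0.0757 = $257.31
Taxable wages = $3,399.01 − $257.31 = $3,141.70
Federal tax withheld: $3,141.70 × 0.2323 = $729.82
Local income tax: $3,141.70 × 0.032 = $100.53
State unemployment insurance (employee share): $3,399.01 × 0.01 = $33.99
Medicare tax: $3,399.01 × 0.02 = $67.98
Health insurance premium: $151.36
Parking deduction: $111.59
Charitable contribution: $225.98
Total deductions = $257.31 + $729.82 + $100.53 + $33.99 + $67.98 + $151.36 + $111.59 + $225.98 = $1,678.56
Net pay = $3,399.01 − $1,678.56 = $1,720.45

$1,720.45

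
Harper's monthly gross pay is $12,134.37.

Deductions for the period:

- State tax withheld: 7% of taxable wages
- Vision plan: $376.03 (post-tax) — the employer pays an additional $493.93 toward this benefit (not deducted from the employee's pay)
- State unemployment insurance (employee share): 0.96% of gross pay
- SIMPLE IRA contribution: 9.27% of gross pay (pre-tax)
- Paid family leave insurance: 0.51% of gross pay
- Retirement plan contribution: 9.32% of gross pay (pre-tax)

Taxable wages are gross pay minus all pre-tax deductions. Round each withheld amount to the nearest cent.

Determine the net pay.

Retirement plan contribution: $12,134.37 × 0.0932 = $1,130.92
SIMPLE IRA contribution: $12,134.37 × 0.0927 = $1,124.86
Pre-tax total = $1,130.92 + $1,124.86 = $2,255.78
Taxable wages = $12,134.37 − $2,255.78 = $9,878.59
State tax withheld: $9,878.59 × 0.07 = $691.50
Paid family leave insurance: $12,134.37 × 0.0051 = $61.89
State unemployment insurance (employee share): $12,134.37 × 0.0096 = $116.49
Vision plan: $376.03
(Employer's $493.93 toward vision plan is not withheld from the employee.)
Total deductions = $1,130.92 + $1,124.86 + $691.50 + $61.89 + $116.49 + $376.03 = $3,501.69
Net pay = $12,134.37 − $3,501.69 = $8,632.68

$8,632.68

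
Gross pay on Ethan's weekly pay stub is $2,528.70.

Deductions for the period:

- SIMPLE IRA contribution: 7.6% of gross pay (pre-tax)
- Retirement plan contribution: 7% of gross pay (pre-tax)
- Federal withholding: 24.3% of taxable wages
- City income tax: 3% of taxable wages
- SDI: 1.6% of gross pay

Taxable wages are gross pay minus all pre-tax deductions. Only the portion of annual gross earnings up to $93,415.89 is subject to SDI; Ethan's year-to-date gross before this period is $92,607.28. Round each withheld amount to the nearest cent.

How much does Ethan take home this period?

$1,557.02

SIMPLE IRA contribution: $2,528.70 × 0.076 = $192.18
Retirement plan contribution: $2,528.70 × 0.07 = $177.01
Pre-tax total = $192.18 + $177.01 = $369.19
Taxable wages = $2,528.70 − $369.19 = $2,159.51
City income tax: $2,159.51 × 0.03 = $64.79
Federal withholding: $2,159.51 × 0.243 = $524.76
SDI: only $93,415.89 − $92,607.28 = $808.61 of this check is subject → $808.61 × 0.016 = $12.94
Total deductions = $192.18 + $177.01 + $64.79 + $524.76 + $12.94 = $971.68
Net pay = $2,528.70 − $971.68 = $1,557.02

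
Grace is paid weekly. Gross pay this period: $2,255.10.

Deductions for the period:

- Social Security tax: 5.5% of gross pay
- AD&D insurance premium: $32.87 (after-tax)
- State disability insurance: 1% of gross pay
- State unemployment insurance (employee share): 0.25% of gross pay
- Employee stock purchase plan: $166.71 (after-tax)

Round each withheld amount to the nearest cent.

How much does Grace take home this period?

State disability insurance: $2,255.10 × 0.01 = $22.55
Social Security tax: $2,255.10 × 0.055 = $124.03
State unemployment insurance (employee share): $2,255.10 × 0.0025 = $5.64
Employee stock purchase plan: $166.71
AD&D insurance premium: $32.87
Total deductions = $22.55 + $124.03 + $5.64 + $166.71 + $32.87 = $351.80
Net pay = $2,255.10 − $351.80 = $1,903.30

$1,903.30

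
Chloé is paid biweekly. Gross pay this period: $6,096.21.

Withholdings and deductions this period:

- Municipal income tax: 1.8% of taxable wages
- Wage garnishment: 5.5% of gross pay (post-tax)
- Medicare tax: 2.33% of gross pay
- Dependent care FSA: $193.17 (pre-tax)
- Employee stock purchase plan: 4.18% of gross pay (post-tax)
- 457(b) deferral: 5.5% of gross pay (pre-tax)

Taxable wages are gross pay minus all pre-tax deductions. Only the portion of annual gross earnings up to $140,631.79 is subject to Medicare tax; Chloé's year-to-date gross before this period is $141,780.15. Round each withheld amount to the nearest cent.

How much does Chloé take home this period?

$4,877.42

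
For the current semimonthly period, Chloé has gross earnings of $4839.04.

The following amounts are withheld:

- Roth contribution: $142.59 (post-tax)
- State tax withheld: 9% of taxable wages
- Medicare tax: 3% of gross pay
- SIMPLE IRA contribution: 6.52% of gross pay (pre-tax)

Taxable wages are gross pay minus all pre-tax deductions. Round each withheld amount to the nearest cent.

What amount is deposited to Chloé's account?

$3828.65

SIMPLE IRA contribution: $4839.04 × 0.0652 = $315.51
Taxable wages = $4839.04 − $315.51 = $4523.53
State tax withheld: $4523.53 × 0.09 = $407.12
Medicare tax: $4839.04 × 0.03 = $145.17
Roth contribution: $142.59
Total deductions = $315.51 + $407.12 + $145.17 + $142.59 = $1010.39
Net pay = $4839.04 − $1010.39 = $3828.65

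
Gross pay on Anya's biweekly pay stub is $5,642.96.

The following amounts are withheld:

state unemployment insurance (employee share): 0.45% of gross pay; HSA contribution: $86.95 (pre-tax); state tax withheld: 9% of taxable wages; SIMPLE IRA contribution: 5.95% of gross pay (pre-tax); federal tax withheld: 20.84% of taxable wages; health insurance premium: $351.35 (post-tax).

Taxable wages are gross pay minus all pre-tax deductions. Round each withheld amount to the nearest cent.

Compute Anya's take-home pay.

$3,285.79

HSA contribution: $86.95
SIMPLE IRA contribution: $5,642.96 × 0.0595 = $335.76
Pre-tax total = $86.95 + $335.76 = $422.71
Taxable wages = $5,642.96 − $422.71 = $5,220.25
State tax withheld: $5,220.25 × 0.09 = $469.82
Federal tax withheld: $5,220.25 × 0.2084 = $1,087.90
State unemployment insurance (employee share): $5,642.96 × 0.0045 = $25.39
Health insurance premium: $351.35
Total deductions = $86.95 + $335.76 + $469.82 + $1,087.90 + $25.39 + $351.35 = $2,357.17
Net pay = $5,642.96 − $2,357.17 = $3,285.79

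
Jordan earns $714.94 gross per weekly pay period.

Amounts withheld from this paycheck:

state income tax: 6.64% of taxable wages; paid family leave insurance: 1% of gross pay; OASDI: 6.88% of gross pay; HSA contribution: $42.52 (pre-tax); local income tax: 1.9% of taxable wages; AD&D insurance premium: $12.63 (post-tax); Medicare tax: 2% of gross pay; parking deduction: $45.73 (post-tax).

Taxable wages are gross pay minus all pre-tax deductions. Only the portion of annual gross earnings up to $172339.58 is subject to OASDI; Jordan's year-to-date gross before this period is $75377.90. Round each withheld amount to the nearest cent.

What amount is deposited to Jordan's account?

$485.99

HSA contribution: $42.52
Taxable wages = $714.94 − $42.52 = $672.42
Local income tax: $672.42 × 0.019 = $12.78
State income tax: $672.42 × 0.0664 = $44.65
Paid family leave insurance: $714.94 × 0.01 = $7.15
Medicare tax: $714.94 × 0.02 = $14.30
OASDI: cap not yet reached, full $714.94 is subject → $714.94 × 0.0688 = $49.19
AD&D insurance premium: $12.63
Parking deduction: $45.73
Total deductions = $42.52 + $12.78 + $44.65 + $7.15 + $14.30 + $49.19 + $12.63 + $45.73 = $228.95
Net pay = $714.94 − $228.95 = $485.99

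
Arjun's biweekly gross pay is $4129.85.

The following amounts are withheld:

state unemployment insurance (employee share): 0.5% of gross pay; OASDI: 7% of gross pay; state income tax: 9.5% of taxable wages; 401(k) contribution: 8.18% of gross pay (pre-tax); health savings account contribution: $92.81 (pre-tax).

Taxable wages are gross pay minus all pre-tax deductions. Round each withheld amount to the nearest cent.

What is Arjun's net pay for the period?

401(k) contribution: $4129.85 × 0.0818 = $337.82
Health savings account contribution: $92.81
Pre-tax total = $337.82 + $92.81 = $430.63
Taxable wages = $4129.85 − $430.63 = $3699.22
State income tax: $3699.22 × 0.095 = $351.43
State unemployment insurance (employee share): $4129.85 × 0.005 = $20.65
OASDI: $4129.85 × 0.07 = $289.09
Total deductions = $337.82 + $92.81 + $351.43 + $20.65 + $289.09 = $1091.80
Net pay = $4129.85 − $1091.80 = $3038.05

$3038.05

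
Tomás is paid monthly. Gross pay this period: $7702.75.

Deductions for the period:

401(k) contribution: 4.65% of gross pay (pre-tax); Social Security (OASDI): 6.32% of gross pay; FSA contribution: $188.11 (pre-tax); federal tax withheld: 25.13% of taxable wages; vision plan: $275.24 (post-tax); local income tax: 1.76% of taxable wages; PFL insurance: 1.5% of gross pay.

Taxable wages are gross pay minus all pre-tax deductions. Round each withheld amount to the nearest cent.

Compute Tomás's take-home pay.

$4354.50

FSA contribution: $188.11
401(k) contribution: $7702.75 × 0.0465 = $358.18
Pre-tax total = $188.11 + $358.18 = $546.29
Taxable wages = $7702.75 − $546.29 = $7156.46
Local income tax: $7156.46 × 0.0176 = $125.95
Federal tax withheld: $7156.46 × 0.2513 = $1798.42
PFL insurance: $7702.75 × 0.015 = $115.54
Social Security (OASDI): $7702.75 × 0.0632 = $486.81
Vision plan: $275.24
Total deductions = $188.11 + $358.18 + $125.95 + $1798.42 + $115.54 + $486.81 + $275.24 = $3348.25
Net pay = $7702.75 − $3348.25 = $4354.50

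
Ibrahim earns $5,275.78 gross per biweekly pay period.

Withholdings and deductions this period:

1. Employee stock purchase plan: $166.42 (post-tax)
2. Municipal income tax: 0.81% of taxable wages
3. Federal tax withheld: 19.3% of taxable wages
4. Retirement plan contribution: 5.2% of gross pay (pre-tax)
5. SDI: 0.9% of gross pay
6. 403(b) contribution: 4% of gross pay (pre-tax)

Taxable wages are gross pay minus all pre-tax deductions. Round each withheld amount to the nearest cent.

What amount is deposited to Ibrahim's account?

403(b) contribution: $5,275.78 × 0.04 = $211.03
Retirement plan contribution: $5,275.78 × 0.052 = $274.34
Pre-tax total = $211.03 + $274.34 = $485.37
Taxable wages = $5,275.78 − $485.37 = $4,790.41
Federal tax withheld: $4,790.41 × 0.193 = $924.55
Municipal income tax: $4,790.41 × 0.0081 = $38.80
SDI: $5,275.78 × 0.009 = $47.48
Employee stock purchase plan: $166.42
Total deductions = $211.03 + $274.34 + $924.55 + $38.80 + $47.48 + $166.42 = $1,662.62
Net pay = $5,275.78 − $1,662.62 = $3,613.16

$3,613.16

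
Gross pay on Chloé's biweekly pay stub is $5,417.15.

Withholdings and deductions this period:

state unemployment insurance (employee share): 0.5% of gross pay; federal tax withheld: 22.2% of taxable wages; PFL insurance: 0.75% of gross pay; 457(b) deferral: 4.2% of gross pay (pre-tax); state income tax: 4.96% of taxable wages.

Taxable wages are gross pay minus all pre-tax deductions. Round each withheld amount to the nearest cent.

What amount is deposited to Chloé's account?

$3,712.40

457(b) deferral: $5,417.15 × 0.042 = $227.52
Taxable wages = $5,417.15 − $227.52 = $5,189.63
Federal tax withheld: $5,189.63 × 0.222 = $1,152.10
State income tax: $5,189.63 × 0.0496 = $257.41
State unemployment insurance (employee share): $5,417.15 × 0.005 = $27.09
PFL insurance: $5,417.15 × 0.0075 = $40.63
Total deductions = $227.52 + $1,152.10 + $257.41 + $27.09 + $40.63 = $1,704.75
Net pay = $5,417.15 − $1,704.75 = $3,712.40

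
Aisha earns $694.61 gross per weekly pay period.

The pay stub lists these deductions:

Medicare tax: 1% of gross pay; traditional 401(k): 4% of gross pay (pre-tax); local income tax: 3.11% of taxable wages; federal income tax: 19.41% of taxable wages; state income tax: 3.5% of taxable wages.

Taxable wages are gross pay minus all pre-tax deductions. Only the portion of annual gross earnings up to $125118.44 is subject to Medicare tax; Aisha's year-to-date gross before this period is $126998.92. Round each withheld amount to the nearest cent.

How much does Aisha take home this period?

Traditional 401(k): $694.61 × 0.04 = $27.78
Taxable wages = $694.61 − $27.78 = $666.83
State income tax: $666.83 × 0.035 = $23.34
Local income tax: $666.83 × 0.0311 = $20.74
Federal income tax: $666.83 × 0.1941 = $129.43
Medicare tax: annual cap $125118.44 already reached (YTD $126998.92), so $0.00
Total deductions = $27.78 + $23.34 + $20.74 + $129.43 + $0.00 = $201.29
Net pay = $694.61 − $201.29 = $493.32

$493.32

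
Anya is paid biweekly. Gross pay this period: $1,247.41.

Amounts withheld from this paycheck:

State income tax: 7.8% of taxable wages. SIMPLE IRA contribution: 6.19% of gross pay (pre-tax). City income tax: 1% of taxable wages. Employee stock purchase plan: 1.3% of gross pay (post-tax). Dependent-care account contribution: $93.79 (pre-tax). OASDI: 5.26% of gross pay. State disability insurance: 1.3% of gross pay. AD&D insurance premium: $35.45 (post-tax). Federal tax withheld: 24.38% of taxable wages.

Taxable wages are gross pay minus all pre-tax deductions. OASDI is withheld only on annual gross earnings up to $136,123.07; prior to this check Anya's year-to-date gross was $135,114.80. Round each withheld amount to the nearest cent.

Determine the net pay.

$598.33

SIMPLE IRA contribution: $1,247.41 × 0.0619 = $77.21
Dependent-care account contribution: $93.79
Pre-tax total = $77.21 + $93.79 = $171.00
Taxable wages = $1,247.41 − $171.00 = $1,076.41
Federal tax withheld: $1,076.41 × 0.2438 = $262.43
City income tax: $1,076.41 × 0.01 = $10.76
State income tax: $1,076.41 × 0.078 = $83.96
OASDI: only $136,123.07 − $135,114.80 = $1,008.27 of this check is subject → $1,008.27 × 0.0526 = $53.04
State disability insurance: $1,247.41 × 0.013 = $16.22
AD&D insurance premium: $35.45
Employee stock purchase plan: $1,247.41 × 0.013 = $16.22
Total deductions = $77.21 + $93.79 + $262.43 + $10.76 + $83.96 + $53.04 + $16.22 + $35.45 + $16.22 = $649.08
Net pay = $1,247.41 − $649.08 = $598.33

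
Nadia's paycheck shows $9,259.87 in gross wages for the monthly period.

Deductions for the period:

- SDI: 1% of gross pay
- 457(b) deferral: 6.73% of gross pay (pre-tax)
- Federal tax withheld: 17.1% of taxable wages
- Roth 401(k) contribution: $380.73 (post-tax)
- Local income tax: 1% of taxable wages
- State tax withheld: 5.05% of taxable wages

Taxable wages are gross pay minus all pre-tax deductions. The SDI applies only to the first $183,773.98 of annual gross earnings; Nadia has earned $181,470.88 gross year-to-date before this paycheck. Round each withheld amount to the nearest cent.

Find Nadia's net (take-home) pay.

$6,233.53

457(b) deferral: $9,259.87 × 0.0673 = $623.19
Taxable wages = $9,259.87 − $623.19 = $8,636.68
State tax withheld: $8,636.68 × 0.0505 = $436.15
Local income tax: $8,636.68 × 0.01 = $86.37
Federal tax withheld: $8,636.68 × 0.171 = $1,476.87
SDI: only $183,773.98 − $181,470.88 = $2,303.10 of this check is subject → $2,303.10 × 0.01 = $23.03
Roth 401(k) contribution: $380.73
Total deductions = $623.19 + $436.15 + $86.37 + $1,476.87 + $23.03 + $380.73 = $3,026.34
Net pay = $9,259.87 − $3,026.34 = $6,233.53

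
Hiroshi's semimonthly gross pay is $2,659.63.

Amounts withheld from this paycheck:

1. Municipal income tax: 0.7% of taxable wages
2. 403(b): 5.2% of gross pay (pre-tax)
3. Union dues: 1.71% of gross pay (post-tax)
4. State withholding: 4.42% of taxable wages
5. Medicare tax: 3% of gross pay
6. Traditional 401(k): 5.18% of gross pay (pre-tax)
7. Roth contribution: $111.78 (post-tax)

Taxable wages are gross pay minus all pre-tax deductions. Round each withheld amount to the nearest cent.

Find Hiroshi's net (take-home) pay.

$2,024.48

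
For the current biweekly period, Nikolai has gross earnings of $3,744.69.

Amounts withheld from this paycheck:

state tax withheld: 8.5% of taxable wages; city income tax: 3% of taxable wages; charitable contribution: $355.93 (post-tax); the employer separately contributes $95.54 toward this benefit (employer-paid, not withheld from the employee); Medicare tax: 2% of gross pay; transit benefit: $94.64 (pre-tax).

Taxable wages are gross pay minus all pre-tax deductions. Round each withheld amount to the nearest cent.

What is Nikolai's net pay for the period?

Transit benefit: $94.64
Taxable wages = $3,744.69 − $94.64 = $3,650.05
State tax withheld: $3,650.05 × 0.085 = $310.25
City income tax: $3,650.05 × 0.03 = $109.50
Medicare tax: $3,744.69 × 0.02 = $74.89
Charitable contribution: $355.93
(Employer's $95.54 toward charitable contribution is not withheld from the employee.)
Total deductions = $94.64 + $310.25 + $109.50 + $74.89 + $355.93 = $945.21
Net pay = $3,744.69 − $945.21 = $2,799.48

$2,799.48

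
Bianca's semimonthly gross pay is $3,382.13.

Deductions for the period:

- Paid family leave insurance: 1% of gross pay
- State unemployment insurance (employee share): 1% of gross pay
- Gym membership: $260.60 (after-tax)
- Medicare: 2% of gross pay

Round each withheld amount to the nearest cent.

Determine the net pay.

Paid family leave insurance: $3,382.13 × 0.01 = $33.82
State unemployment insurance (employee share): $3,382.13 × 0.01 = $33.82
Medicare: $3,382.13 × 0.02 = $67.64
Gym membership: $260.60
Total deductions = $33.82 + $33.82 + $67.64 + $260.60 = $395.88
Net pay = $3,382.13 − $395.88 = $2,986.25

$2,986.25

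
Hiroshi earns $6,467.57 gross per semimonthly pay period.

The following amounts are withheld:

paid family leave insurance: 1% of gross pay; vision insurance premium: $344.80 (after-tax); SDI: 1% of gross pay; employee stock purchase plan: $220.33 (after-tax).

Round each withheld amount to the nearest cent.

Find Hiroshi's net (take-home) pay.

SDI: $6,467.57 × 0.01 = $64.68
Paid family leave insurance: $6,467.57 × 0.01 = $64.68
Vision insurance premium: $344.80
Employee stock purchase plan: $220.33
Total deductions = $64.68 + $64.68 + $344.80 + $220.33 = $694.49
Net pay = $6,467.57 − $694.49 = $5,773.08

$5,773.08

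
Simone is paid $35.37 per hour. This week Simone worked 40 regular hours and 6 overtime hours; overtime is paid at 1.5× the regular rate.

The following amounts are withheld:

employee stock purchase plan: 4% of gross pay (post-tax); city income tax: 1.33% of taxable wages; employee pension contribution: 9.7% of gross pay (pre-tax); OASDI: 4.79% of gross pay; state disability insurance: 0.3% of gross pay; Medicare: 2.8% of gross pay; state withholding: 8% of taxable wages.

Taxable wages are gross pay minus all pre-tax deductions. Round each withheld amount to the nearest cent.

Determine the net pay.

$1,212.93

Regular pay: 40 × $35.37 = $1,414.80
Overtime pay: 6 × $35.37 × 1.5 = $318.33
Gross pay = $1,414.80 + $318.33 = $1,733.13
Employee pension contribution: $1,733.13 × 0.097 = $168.11
Taxable wages = $1,733.13 − $168.11 = $1,565.02
City income tax: $1,565.02 × 0.0133 = $20.81
State withholding: $1,565.02 × 0.08 = $125.20
OASDI: $1,733.13 × 0.0479 = $83.02
State disability insurance: $1,733.13 × 0.003 = $5.20
Medicare: $1,733.13 × 0.028 = $48.53
Employee stock purchase plan: $1,733.13 × 0.04 = $69.33
Total deductions = $168.11 + $20.81 + $125.20 + $83.02 + $5.20 + $48.53 + $69.33 = $520.20
Net pay = $1,733.13 − $520.20 = $1,212.93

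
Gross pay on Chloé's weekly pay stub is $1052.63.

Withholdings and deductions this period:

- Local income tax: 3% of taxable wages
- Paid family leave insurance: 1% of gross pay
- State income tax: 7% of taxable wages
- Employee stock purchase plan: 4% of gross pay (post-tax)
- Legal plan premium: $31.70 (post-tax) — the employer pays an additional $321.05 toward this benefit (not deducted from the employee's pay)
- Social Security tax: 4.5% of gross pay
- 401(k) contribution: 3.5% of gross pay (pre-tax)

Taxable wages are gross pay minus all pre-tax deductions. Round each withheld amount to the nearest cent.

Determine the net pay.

$782.50

401(k) contribution: $1052.63 × 0.035 = $36.84
Taxable wages = $1052.63 − $36.84 = $1015.79
State income tax: $1015.79 × 0.07 = $71.11
Local income tax: $1015.79 × 0.03 = $30.47
Social Security tax: $1052.63 × 0.045 = $47.37
Paid family leave insurance: $1052.63 × 0.01 = $10.53
Employee stock purchase plan: $1052.63 × 0.04 = $42.11
Legal plan premium: $31.70
(Employer's $321.05 toward legal plan premium is not withheld from the employee.)
Total deductions = $36.84 + $71.11 + $30.47 + $47.37 + $10.53 + $42.11 + $31.70 = $270.13
Net pay = $1052.63 − $270.13 = $782.50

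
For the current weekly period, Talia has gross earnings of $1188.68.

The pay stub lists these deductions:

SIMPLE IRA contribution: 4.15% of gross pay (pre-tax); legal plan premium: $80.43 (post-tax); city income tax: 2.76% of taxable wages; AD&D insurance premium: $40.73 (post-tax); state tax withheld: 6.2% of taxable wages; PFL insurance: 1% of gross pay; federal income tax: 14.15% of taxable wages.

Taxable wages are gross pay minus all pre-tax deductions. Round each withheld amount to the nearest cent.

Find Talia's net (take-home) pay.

$742.99

SIMPLE IRA contribution: $1188.68 × 0.0415 = $49.33
Taxable wages = $1188.68 − $49.33 = $1139.35
State tax withheld: $1139.35 × 0.062 = $70.64
City income tax: $1139.35 × 0.0276 = $31.45
Federal income tax: $1139.35 × 0.1415 = $161.22
PFL insurance: $1188.68 × 0.01 = $11.89
Legal plan premium: $80.43
AD&D insurance premium: $40.73
Total deductions = $49.33 + $70.64 + $31.45 + $161.22 + $11.89 + $80.43 + $40.73 = $445.69
Net pay = $1188.68 − $445.69 = $742.99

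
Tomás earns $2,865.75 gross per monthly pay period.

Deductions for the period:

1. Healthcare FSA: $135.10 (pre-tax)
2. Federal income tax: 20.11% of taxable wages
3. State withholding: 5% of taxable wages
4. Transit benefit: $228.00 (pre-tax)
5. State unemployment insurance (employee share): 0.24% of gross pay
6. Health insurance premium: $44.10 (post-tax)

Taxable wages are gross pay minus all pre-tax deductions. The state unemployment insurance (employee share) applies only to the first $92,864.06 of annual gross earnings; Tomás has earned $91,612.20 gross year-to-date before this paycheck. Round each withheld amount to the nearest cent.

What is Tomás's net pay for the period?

Transit benefit: $228.00
Healthcare FSA: $135.10
Pre-tax total = $228.00 + $135.10 = $363.10
Taxable wages = $2,865.75 − $363.10 = $2,502.65
State withholding: $2,502.65 × 0.05 = $125.13
Federal income tax: $2,502.65 × 0.2011 = $503.28
State unemployment insurance (employee share): only $92,864.06 − $91,612.20 = $1,251.86 of this check is subject → $1,251.86 × 0.0024 = $3.00
Health insurance premium: $44.10
Total deductions = $228.00 + $135.10 + $125.13 + $503.28 + $3.00 + $44.10 = $1,038.61
Net pay = $2,865.75 − $1,038.61 = $1,827.14

$1,827.14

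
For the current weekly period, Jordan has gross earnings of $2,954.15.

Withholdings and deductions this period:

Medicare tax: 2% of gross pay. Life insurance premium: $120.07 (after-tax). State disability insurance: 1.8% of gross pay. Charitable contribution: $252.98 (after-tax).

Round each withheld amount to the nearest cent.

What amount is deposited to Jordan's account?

State disability insurance: $2,954.15 × 0.018 = $53.17
Medicare tax: $2,954.15 × 0.02 = $59.08
Life insurance premium: $120.07
Charitable contribution: $252.98
Total deductions = $53.17 + $59.08 + $120.07 + $252.98 = $485.30
Net pay = $2,954.15 − $485.30 = $2,468.85

$2,468.85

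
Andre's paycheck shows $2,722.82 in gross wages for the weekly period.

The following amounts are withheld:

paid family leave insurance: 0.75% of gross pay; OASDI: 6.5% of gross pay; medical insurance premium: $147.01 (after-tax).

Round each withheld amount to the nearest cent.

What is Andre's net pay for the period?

$2,378.41

OASDI: $2,722.82 × 0.065 = $176.98
Paid family leave insurance: $2,722.82 × 0.0075 = $20.42
Medical insurance premium: $147.01
Total deductions = $176.98 + $20.42 + $147.01 = $344.41
Net pay = $2,722.82 − $344.41 = $2,378.41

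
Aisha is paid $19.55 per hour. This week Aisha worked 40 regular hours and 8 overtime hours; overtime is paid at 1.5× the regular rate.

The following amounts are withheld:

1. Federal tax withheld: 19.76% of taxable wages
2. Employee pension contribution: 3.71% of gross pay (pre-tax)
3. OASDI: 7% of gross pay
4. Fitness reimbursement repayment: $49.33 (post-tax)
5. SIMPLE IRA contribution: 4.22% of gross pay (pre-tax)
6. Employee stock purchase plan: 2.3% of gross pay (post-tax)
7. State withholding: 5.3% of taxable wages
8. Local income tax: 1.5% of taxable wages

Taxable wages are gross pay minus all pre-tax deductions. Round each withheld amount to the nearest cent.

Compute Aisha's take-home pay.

$543.51

Regular pay: 40 × $19.55 = $782.00
Overtime pay: 8 × $19.55 × 1.5 = $234.60
Gross pay = $782.00 + $234.60 = $1,016.60
SIMPLE IRA contribution: $1,016.60 × 0.0422 = $42.90
Employee pension contribution: $1,016.60 × 0.0371 = $37.72
Pre-tax total = $42.90 + $37.72 = $80.62
Taxable wages = $1,016.60 − $80.62 = $935.98
Federal tax withheld: $935.98 × 0.1976 = $184.95
State withholding: $935.98 × 0.053 = $49.61
Local income tax: $935.98 × 0.015 = $14.04
OASDI: $1,016.60 × 0.07 = $71.16
Employee stock purchase plan: $1,016.60 × 0.023 = $23.38
Fitness reimbursement repayment: $49.33
Total deductions = $42.90 + $37.72 + $184.95 + $49.61 + $14.04 + $71.16 + $23.38 + $49.33 = $473.09
Net pay = $1,016.60 − $473.09 = $543.51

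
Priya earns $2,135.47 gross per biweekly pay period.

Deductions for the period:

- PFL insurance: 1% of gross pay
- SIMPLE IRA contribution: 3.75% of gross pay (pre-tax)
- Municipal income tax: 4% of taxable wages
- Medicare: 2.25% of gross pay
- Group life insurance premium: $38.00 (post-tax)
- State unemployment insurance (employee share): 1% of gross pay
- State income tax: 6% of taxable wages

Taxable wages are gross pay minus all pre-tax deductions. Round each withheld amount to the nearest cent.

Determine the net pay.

$1,721.10

SIMPLE IRA contribution: $2,135.47 × 0.0375 = $80.08
Taxable wages = $2,135.47 − $80.08 = $2,055.39
Municipal income tax: $2,055.39 × 0.04 = $82.22
State income tax: $2,055.39 × 0.06 = $123.32
Medicare: $2,135.47 × 0.0225 = $48.05
State unemployment insurance (employee share): $2,135.47 × 0.01 = $21.35
PFL insurance: $2,135.47 × 0.01 = $21.35
Group life insurance premium: $38.00
Total deductions = $80.08 + $82.22 + $123.32 + $48.05 + $21.35 + $21.35 + $38.00 = $414.37
Net pay = $2,135.47 − $414.37 = $1,721.10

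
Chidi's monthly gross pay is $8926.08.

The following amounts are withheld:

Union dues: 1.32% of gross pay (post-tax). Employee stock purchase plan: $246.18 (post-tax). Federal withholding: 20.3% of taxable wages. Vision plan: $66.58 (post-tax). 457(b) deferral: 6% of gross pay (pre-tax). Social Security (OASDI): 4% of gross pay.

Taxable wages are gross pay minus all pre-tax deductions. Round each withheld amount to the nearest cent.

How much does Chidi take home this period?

$5899.62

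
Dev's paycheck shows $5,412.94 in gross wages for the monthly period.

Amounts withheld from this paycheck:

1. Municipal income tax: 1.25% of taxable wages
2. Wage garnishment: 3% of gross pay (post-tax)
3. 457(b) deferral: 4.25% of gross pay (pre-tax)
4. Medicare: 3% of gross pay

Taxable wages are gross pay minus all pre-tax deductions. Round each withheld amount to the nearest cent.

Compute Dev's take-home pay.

$4,793.32

457(b) deferral: $5,412.94 × 0.0425 = $230.05
Taxable wages = $5,412.94 − $230.05 = $5,182.89
Municipal income tax: $5,182.89 × 0.0125 = $64.79
Medicare: $5,412.94 × 0.03 = $162.39
Wage garnishment: $5,412.94 × 0.03 = $162.39
Total deductions = $230.05 + $64.79 + $162.39 + $162.39 = $619.62
Net pay = $5,412.94 − $619.62 = $4,793.32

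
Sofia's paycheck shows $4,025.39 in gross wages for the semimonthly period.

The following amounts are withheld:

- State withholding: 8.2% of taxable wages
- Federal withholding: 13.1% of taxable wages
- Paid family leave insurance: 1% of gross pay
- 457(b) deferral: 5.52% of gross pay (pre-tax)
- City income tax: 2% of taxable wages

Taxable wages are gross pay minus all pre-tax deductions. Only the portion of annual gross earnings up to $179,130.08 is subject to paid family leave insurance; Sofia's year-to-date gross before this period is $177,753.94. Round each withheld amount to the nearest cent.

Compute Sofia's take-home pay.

$2,903.29

457(b) deferral: $4,025.39 × 0.0552 = $222.20
Taxable wages = $4,025.39 − $222.20 = $3,803.19
State withholding: $3,803.19 × 0.082 = $311.86
Federal withholding: $3,803.19 × 0.131 = $498.22
City income tax: $3,803.19 × 0.02 = $76.06
Paid family leave insurance: only $179,130.08 − $177,753.94 = $1,376.14 of this check is subject → $1,376.14 × 0.01 = $13.76
Total deductions = $222.20 + $311.86 + $498.22 + $76.06 + $13.76 = $1,122.10
Net pay = $4,025.39 − $1,122.10 = $2,903.29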